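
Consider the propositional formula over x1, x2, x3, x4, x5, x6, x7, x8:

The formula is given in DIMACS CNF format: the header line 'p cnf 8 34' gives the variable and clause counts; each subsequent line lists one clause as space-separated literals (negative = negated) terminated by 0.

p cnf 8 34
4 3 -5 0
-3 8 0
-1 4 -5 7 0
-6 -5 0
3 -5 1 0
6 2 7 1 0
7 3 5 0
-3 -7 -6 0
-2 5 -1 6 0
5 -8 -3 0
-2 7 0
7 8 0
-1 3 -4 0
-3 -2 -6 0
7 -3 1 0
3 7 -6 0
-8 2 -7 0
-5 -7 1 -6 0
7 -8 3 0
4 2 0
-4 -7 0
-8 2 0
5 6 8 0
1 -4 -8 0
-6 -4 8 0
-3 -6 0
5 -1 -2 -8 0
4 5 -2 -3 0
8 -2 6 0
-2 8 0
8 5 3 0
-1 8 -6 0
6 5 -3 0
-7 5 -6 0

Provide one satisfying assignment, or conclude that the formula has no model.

x1 ↦ False, x2 ↦ True, x3 ↦ False, x4 ↦ False, x5 ↦ False, x6 ↦ False, x7 ↦ True, x8 ↦ True

Suppose x3 = False.
Suppose x4 = False.
From the singleton clause (¬x5), x5 = False.
From the singleton clause (x7), x7 = True.
From the singleton clause (x2), x2 = True.
From the singleton clause (x8), x8 = True.
From the singleton clause (¬x1), x1 = False.
From the singleton clause (¬x6), x6 = False.
This assignment satisfies each clause.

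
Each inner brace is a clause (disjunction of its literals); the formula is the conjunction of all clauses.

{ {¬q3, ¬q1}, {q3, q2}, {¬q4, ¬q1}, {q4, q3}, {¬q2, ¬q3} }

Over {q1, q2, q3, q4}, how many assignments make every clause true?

3

There are 2^4 = 16 truth assignments over (q1, q2, q3, q4).
Split on q4. With q4 = True, the clauses containing q4 are satisfied and ¬q4 drops from the rest; 2 of the 2^3 = 8 assignments to the other variables satisfy what remains.
With q4 = False, by the same count on the reduced clause set, 1 assignment works.
(One model: q1=F, q2=F, q3=T, q4=F.)
Total: 2 + 1 = 3.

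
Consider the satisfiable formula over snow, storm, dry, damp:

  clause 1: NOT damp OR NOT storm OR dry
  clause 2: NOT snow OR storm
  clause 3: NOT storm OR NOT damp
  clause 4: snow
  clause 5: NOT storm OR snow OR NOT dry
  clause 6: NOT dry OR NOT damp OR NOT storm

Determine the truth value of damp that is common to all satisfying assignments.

False

Suppose damp = true.
From the singleton clause (NOT storm), storm = false.
From the singleton clause (NOT snow), snow = false.
That conflicts with the unit clause (snow).
So every satisfying assignment has damp = False.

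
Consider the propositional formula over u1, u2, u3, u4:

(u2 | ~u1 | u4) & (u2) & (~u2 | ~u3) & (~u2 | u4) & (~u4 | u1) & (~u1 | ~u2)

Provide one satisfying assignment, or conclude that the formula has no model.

From the singleton clause (u2), u2 = 1.
From the singleton clause (~u3), u3 = 0.
From the singleton clause (u4), u4 = 1.
From the singleton clause (u1), u1 = 1.
Now (~u1) is unsatisfied and unit — conflict.

UNSATISFIABLE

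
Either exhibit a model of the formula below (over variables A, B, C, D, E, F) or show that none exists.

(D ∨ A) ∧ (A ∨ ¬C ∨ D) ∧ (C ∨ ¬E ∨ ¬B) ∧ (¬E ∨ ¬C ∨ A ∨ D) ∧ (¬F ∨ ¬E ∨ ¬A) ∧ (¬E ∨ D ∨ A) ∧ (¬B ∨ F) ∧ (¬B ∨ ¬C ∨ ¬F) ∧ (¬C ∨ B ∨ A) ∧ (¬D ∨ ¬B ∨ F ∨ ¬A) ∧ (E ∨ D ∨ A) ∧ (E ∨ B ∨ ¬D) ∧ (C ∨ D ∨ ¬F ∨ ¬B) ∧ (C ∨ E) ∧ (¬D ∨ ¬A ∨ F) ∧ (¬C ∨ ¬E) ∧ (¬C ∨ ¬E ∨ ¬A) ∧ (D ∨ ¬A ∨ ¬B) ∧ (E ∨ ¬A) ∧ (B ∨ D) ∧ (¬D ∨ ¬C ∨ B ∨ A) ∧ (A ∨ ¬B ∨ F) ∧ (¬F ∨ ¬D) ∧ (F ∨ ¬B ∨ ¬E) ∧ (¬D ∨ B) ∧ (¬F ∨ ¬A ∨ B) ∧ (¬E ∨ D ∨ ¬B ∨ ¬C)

UNSATISFIABLE

Suppose D = True.
From the singleton clause (¬F), F = False.
From the singleton clause (¬B), B = False.
Now (B) is unsatisfied and unit — conflict.
Backtrack on D: now try D = False.
From the singleton clause (A), A = True.
From the singleton clause (¬B), B = False.
Now (B) is unsatisfied and unit — conflict.
Either choice for D ends in contradiction.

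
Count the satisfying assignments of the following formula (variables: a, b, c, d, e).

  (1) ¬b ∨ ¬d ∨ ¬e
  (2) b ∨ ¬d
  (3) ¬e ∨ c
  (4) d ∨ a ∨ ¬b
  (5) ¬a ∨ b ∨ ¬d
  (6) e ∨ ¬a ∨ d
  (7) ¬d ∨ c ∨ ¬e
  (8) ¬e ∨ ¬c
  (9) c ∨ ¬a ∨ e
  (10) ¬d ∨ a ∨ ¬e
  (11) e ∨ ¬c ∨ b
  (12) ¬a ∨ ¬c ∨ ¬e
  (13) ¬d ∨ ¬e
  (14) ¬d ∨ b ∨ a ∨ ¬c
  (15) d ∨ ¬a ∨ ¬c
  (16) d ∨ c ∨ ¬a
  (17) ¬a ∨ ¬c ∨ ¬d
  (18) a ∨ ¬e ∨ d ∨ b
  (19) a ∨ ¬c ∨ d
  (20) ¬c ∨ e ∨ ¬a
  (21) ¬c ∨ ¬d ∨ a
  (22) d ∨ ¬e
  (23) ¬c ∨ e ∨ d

There are 2^5 = 32 truth assignments over (a, b, c, d, e).
Split on b. With b = True, the clauses containing b are satisfied and ¬b drops from the rest; 1 of the 2^4 = 16 assignments to the other variables satisfy what remains.
With b = False, by the same count on the reduced clause set, 1 assignment works.
(One model: a=F, b=F, c=F, d=F, e=F.)
Total: 1 + 1 = 2.

2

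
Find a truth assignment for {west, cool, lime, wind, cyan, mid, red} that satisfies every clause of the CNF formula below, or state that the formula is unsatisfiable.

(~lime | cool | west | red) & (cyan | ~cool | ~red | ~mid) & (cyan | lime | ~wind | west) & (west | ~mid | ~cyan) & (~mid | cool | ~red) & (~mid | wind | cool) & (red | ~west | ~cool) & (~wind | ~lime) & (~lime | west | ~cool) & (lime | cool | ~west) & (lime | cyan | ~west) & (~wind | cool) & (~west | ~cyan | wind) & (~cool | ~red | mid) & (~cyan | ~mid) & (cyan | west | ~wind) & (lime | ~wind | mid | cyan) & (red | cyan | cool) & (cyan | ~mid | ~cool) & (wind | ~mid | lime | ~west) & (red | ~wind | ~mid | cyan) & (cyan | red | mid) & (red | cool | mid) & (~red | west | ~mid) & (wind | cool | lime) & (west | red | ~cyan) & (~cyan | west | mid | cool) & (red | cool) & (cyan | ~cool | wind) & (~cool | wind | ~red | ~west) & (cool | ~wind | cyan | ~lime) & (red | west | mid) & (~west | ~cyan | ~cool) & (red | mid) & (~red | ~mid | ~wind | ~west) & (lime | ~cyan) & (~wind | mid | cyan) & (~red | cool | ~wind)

Suppose wind = 0.
Suppose mid = 0.
Unit clause (red) forces red = 1.
Unit clause (~cool) forces cool = 0.
Unit clause (lime) forces lime = 1.
Suppose west = 1.
Unit clause (~cyan) forces cyan = 0.
All clauses are satisfied.

west ↦ 1,  cool ↦ 0,  lime ↦ 1,  wind ↦ 0,  cyan ↦ 0,  mid ↦ 0,  red ↦ 1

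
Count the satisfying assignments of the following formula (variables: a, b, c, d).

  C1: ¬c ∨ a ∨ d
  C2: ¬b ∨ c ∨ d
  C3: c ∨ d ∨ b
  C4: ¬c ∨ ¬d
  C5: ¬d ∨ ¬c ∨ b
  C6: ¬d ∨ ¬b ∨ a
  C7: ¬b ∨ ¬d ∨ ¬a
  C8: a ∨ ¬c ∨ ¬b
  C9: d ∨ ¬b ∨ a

There are 2^4 = 16 truth assignments over (a, b, c, d).
Check each against the 9 clauses (columns in the order a, b, c, d):
  F F F F  ✗ fails (c ∨ d ∨ b)
  F F F T  ✓ satisfies all
  F F T F  ✗ fails (¬c ∨ a ∨ d)
  F F T T  ✗ fails (¬c ∨ ¬d)
  F T F F  ✗ fails (¬b ∨ c ∨ d)
  F T F T  ✗ fails (¬d ∨ ¬b ∨ a)
  F T T F  ✗ fails (¬c ∨ a ∨ d)
  F T T T  ✗ fails (¬c ∨ ¬d)
  T F F F  ✗ fails (c ∨ d ∨ b)
  T F F T  ✓ satisfies all
  T F T F  ✓ satisfies all
  T F T T  ✗ fails (¬c ∨ ¬d)
  T T F F  ✗ fails (¬b ∨ c ∨ d)
  T T F T  ✗ fails (¬b ∨ ¬d ∨ ¬a)
  T T T F  ✓ satisfies all
  T T T T  ✗ fails (¬c ∨ ¬d)
4 of the 16 rows are models.

4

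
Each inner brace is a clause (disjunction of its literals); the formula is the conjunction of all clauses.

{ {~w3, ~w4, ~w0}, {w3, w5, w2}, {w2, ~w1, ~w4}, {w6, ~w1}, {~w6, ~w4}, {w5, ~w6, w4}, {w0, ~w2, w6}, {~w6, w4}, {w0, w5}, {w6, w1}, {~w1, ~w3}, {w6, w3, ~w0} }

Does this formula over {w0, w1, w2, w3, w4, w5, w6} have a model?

Unsatisfiable

Case w6 = 1:
Unit clause (~w4) forces w4 = 0.
Now (w4) is unsatisfied and unit — conflict.
Backtrack on w6: now try w6 = 0.
Unit clause (~w1) forces w1 = 0.
Now (w1) is unsatisfied and unit — conflict.
Neither w6 = 1 nor w6 = 0 works.
No assignment satisfies every clause.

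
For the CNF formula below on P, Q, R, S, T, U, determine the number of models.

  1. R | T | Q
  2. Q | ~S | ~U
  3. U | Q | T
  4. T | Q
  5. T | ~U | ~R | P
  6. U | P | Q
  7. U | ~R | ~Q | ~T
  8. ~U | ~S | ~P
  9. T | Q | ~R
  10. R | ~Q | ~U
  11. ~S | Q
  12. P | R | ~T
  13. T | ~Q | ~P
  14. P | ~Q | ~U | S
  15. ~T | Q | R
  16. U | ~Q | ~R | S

There are 2^6 = 64 truth assignments over (P, Q, R, S, T, U).
Split on S. With S = 1, the clauses containing S are satisfied and ~S drops from the rest; 4 of the 2^5 = 32 assignments to the other variables satisfy what remains.
With S = 0, by the same count on the reduced clause set, 6 assignments work.
(One model: P=F, Q=F, R=T, S=F, T=T, U=T.)
Total: 4 + 6 = 10.

10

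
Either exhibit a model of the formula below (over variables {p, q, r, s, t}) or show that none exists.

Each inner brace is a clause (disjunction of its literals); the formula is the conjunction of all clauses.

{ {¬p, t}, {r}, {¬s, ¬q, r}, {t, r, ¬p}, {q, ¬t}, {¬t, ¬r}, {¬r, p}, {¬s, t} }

From the singleton clause (r), r = True.
From the singleton clause (¬t), t = False.
From the singleton clause (¬p), p = False.
But (p) is also a unit clause — contradiction.

UNSATISFIABLE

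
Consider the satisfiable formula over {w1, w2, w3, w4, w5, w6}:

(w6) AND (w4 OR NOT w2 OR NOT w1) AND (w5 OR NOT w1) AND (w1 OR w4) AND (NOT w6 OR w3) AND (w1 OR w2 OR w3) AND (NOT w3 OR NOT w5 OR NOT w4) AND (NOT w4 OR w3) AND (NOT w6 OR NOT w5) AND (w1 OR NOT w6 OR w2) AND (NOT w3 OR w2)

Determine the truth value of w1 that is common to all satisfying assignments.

Suppose w1 = true.
Unit clause (w6) forces w6 = true.
Unit clause (w5) forces w5 = true.
But (NOT w5) is also a unit clause — contradiction.
So every satisfying assignment has w1 = False.

False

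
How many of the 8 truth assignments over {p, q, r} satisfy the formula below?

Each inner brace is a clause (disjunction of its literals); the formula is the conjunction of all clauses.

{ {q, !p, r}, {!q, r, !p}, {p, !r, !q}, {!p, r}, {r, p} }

There are 2^3 = 8 truth assignments over (p, q, r).
Check each against the 5 clauses (columns in the order p, q, r):
  F F F  ✗ fails (r || p)
  F F T  ✓ satisfies all
  F T F  ✗ fails (r || p)
  F T T  ✗ fails (p || !r || !q)
  T F F  ✗ fails (q || !p || r)
  T F T  ✓ satisfies all
  T T F  ✗ fails (!q || r || !p)
  T T T  ✓ satisfies all
3 of the 8 rows are models.

3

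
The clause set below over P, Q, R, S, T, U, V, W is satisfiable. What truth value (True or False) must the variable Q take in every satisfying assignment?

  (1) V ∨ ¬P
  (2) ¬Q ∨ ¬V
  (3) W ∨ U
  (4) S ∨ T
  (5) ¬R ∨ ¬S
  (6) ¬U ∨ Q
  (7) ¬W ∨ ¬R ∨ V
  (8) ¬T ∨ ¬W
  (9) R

Suppose Q = False.
From the singleton clause (¬U), U = False.
From the singleton clause (W), W = True.
From the singleton clause (¬T), T = False.
From the singleton clause (S), S = True.
From the singleton clause (¬R), R = False.
Now (R) is unsatisfied and unit — conflict.
So every satisfying assignment has Q = True.

True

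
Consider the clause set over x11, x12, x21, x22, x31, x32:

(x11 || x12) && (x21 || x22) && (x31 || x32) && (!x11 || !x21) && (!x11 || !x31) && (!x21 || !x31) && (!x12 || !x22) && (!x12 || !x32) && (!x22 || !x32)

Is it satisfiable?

Case x11 = true:
Unit clause (!x21) forces x21 = false.
Unit clause (x22) forces x22 = true.
Unit clause (!x31) forces x31 = false.
Unit clause (x32) forces x32 = true.
Now (!x32) is unsatisfied and unit — conflict.
Undo x11 and try x11 = false.
Unit clause (x12) forces x12 = true.
Unit clause (!x22) forces x22 = false.
Unit clause (x21) forces x21 = true.
Unit clause (!x31) forces x31 = false.
Unit clause (x32) forces x32 = true.
Now (!x32) is unsatisfied and unit — conflict.
Both values of x11 lead to a conflict.
No assignment satisfies every clause.

Unsatisfiable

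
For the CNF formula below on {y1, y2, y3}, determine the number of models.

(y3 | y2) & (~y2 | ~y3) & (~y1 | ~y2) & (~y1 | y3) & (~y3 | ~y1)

2

There are 2^3 = 8 truth assignments over (y1, y2, y3).
Check each against the 5 clauses (columns in the order y1, y2, y3):
  F F F  ✗ fails (y3 | y2)
  F F T  ✓ satisfies all
  F T F  ✓ satisfies all
  F T T  ✗ fails (~y2 | ~y3)
  T F F  ✗ fails (y3 | y2)
  T F T  ✗ fails (~y3 | ~y1)
  T T F  ✗ fails (~y1 | ~y2)
  T T T  ✗ fails (~y2 | ~y3)
2 of the 8 rows are models.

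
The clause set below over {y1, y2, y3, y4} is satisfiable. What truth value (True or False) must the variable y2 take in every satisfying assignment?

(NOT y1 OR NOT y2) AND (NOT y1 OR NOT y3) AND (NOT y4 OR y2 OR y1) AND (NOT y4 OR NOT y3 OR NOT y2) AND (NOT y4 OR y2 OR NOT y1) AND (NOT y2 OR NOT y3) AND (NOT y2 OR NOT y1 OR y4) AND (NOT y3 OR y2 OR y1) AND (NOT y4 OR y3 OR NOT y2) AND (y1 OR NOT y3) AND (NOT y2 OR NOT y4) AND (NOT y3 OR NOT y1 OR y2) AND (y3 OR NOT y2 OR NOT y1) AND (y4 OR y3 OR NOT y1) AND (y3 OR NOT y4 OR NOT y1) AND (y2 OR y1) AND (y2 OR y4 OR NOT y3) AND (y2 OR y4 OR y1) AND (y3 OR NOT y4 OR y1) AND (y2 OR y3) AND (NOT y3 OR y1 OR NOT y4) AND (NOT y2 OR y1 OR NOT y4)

Suppose y2 = false.
The clause (y1) is unit, so y1 = true.
The clause (NOT y3) is unit, so y3 = false.
But (y3) is also a unit clause — contradiction.
So every satisfying assignment has y2 = True.

True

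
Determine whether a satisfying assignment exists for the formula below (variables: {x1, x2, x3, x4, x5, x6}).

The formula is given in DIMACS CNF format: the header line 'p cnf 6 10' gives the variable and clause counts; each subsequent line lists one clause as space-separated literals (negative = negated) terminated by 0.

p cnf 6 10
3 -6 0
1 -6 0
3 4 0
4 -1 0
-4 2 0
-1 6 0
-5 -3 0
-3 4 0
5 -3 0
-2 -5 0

Yes, satisfiable

Branch on x3: set x3 = False.
From the singleton clause (¬x6), x6 = False.
From the singleton clause (x4), x4 = True.
From the singleton clause (x2), x2 = True.
From the singleton clause (¬x1), x1 = False.
From the singleton clause (¬x5), x5 = False.
All clauses are satisfied.
A satisfying assignment: x1 ↦ False; x2 ↦ True; x3 ↦ False; x4 ↦ True; x5 ↦ False; x6 ↦ False.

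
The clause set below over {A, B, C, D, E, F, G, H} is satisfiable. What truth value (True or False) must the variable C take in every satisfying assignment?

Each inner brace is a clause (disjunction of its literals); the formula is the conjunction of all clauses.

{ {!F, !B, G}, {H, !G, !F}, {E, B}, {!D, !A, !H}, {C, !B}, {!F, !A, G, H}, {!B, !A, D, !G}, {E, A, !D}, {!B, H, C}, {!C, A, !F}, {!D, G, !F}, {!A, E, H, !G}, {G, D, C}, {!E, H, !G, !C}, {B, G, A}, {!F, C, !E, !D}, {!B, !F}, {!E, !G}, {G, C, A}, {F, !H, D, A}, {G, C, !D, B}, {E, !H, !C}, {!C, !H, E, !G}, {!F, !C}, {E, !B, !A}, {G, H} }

Suppose C = false.
Unit clause (!B) forces B = false.
Unit clause (E) forces E = true.
Unit clause (!G) forces G = false.
Unit clause (D) forces D = true.
But (!D) is also a unit clause — contradiction.
So every satisfying assignment has C = True.

True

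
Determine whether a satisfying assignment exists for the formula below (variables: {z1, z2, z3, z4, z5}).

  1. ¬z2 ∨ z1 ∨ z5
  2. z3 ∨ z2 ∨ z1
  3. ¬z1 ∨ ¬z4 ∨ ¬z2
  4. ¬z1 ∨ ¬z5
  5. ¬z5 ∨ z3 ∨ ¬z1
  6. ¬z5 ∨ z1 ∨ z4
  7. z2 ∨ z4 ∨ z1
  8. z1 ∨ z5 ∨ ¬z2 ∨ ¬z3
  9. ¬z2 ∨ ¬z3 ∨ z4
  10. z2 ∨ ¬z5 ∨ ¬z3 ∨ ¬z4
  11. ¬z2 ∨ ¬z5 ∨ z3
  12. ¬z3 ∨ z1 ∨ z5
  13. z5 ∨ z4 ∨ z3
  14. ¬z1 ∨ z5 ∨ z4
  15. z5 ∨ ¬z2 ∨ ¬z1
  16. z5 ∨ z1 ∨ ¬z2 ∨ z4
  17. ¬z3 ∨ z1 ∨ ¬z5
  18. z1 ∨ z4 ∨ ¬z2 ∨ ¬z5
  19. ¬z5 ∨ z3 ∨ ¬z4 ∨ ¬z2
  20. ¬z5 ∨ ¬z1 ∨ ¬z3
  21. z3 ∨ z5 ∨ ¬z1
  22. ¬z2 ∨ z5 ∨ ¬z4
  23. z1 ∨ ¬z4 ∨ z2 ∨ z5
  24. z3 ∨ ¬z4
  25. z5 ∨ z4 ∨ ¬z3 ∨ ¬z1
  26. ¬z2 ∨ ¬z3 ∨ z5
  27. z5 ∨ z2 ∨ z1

Case z1 = True:
Unit clause (¬z5) forces z5 = False.
Unit clause (z4) forces z4 = True.
Unit clause (¬z2) forces z2 = False.
Unit clause (z3) forces z3 = True.
This assignment satisfies each clause.
A satisfying assignment: z1: True,  z2: False,  z3: True,  z4: True,  z5: False.

Yes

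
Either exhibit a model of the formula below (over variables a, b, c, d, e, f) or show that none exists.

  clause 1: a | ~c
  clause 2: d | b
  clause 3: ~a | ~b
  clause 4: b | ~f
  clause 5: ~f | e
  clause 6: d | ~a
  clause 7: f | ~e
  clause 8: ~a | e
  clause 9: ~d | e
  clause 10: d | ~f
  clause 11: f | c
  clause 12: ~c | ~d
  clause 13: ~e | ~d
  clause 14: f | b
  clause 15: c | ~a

UNSATISFIABLE

Branch on a: set a = 1.
From the singleton clause (~b), b = 0.
From the singleton clause (d), d = 1.
From the singleton clause (~f), f = 0.
But (f) is also a unit clause — contradiction.
Undo a and try a = 0.
From the singleton clause (~c), c = 0.
From the singleton clause (f), f = 1.
From the singleton clause (b), b = 1.
From the singleton clause (e), e = 1.
From the singleton clause (d), d = 1.
But (~d) is also a unit clause — contradiction.
Either choice for a ends in contradiction.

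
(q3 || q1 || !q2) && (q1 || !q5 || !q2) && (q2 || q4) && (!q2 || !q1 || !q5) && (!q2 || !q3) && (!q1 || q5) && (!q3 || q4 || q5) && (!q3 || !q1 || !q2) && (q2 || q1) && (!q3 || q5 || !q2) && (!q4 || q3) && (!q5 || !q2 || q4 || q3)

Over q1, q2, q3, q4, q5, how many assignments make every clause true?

There are 2^5 = 32 truth assignments over (q1, q2, q3, q4, q5).
Split on q2. With q2 = true, the clauses containing q2 are satisfied and !q2 drops from the rest; 0 of the 2^4 = 16 assignments to the other variables satisfy what remains.
With q2 = false, by the same count on the reduced clause set, 1 assignment works.
Total: 0 + 1 = 1.

1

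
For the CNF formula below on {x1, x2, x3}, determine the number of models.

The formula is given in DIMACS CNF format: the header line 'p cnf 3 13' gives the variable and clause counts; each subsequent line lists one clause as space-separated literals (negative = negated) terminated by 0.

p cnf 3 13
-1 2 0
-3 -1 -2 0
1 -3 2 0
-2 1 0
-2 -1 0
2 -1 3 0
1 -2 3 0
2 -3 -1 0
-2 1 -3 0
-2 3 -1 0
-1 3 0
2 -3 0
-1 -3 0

There are 2^3 = 8 truth assignments over (x1, x2, x3).
Check each against the 13 clauses (columns in the order x1, x2, x3):
  F F F  ✓ satisfies all
  F F T  ✗ fails (x1 ∨ ¬x3 ∨ x2)
  F T F  ✗ fails (¬x2 ∨ x1)
  F T T  ✗ fails (¬x2 ∨ x1)
  T F F  ✗ fails (¬x1 ∨ x2)
  T F T  ✗ fails (¬x1 ∨ x2)
  T T F  ✗ fails (¬x2 ∨ ¬x1)
  T T T  ✗ fails (¬x3 ∨ ¬x1 ∨ ¬x2)
1 of the 8 rows is a model.

1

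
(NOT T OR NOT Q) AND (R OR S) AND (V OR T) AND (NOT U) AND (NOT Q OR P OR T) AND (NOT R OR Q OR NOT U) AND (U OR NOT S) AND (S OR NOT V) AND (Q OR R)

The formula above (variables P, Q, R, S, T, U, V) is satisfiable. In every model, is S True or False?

False

Suppose S = true.
Unit clause (NOT U) forces U = false.
That conflicts with the unit clause (U).
So every satisfying assignment has S = False.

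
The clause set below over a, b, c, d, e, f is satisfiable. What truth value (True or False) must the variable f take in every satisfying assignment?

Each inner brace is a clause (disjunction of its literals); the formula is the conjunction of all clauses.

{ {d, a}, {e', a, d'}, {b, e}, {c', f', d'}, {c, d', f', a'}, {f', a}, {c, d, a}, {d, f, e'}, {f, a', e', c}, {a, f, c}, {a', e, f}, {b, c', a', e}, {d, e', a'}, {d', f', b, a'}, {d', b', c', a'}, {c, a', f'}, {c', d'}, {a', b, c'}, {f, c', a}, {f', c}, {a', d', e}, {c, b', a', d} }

True

Suppose f = 0.
Case d = 1:
Unit clause (c') forces c = 0.
Unit clause (a) forces a = 1.
Unit clause (e') forces e = 0.
That conflicts with the unit clause (e).
That branch fails; take d = 0 instead.
Unit clause (a) forces a = 1.
Unit clause (e') forces e = 0.
That conflicts with the unit clause (e).
Neither d = 1 nor d = 0 works.
So every satisfying assignment has f = True.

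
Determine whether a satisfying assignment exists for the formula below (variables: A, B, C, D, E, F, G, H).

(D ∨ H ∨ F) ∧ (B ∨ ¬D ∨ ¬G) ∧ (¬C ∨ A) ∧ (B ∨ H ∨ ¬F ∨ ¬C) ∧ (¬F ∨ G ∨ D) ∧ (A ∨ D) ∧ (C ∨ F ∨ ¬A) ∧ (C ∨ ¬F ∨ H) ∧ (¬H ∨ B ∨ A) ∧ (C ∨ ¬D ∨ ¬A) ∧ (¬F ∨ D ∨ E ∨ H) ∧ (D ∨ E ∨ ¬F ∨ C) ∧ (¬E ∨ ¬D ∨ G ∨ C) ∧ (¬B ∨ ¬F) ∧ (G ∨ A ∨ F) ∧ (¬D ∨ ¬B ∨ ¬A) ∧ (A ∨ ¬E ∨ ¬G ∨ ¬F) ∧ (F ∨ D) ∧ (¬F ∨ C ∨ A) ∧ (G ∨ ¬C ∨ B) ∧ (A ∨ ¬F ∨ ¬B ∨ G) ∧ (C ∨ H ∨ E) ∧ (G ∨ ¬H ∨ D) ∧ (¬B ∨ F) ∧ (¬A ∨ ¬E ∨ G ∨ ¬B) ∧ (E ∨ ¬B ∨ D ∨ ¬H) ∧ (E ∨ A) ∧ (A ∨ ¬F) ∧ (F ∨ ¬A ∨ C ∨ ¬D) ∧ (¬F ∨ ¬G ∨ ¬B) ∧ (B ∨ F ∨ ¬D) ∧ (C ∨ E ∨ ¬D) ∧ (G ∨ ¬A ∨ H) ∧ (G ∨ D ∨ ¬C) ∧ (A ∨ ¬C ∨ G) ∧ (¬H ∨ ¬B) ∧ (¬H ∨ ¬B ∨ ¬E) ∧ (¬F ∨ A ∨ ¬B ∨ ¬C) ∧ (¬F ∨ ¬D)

Yes

Try C = True.
From the singleton clause (A), A = True.
Try B = False.
From the singleton clause (G), G = True.
From the singleton clause (¬D), D = False.
From the singleton clause (F), F = True.
From the singleton clause (H), H = True.
No clause remains; E is free.
A satisfying assignment: A: True,  B: False,  C: True,  D: False,  E: True,  F: True,  G: True,  H: True.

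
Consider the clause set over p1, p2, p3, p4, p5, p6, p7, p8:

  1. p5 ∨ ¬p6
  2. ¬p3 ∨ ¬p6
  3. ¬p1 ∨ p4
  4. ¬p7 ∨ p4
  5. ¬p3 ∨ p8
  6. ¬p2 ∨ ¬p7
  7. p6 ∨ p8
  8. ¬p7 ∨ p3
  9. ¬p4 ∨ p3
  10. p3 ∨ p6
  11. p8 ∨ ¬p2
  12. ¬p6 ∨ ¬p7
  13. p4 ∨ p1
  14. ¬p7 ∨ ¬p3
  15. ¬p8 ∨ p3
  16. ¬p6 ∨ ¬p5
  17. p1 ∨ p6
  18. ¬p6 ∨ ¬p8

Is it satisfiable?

Case p5 = False:
Unit clause (¬p6) forces p6 = False.
Unit clause (p8) forces p8 = True.
Unit clause (p3) forces p3 = True.
Unit clause (¬p7) forces p7 = False.
Unit clause (p1) forces p1 = True.
Unit clause (p4) forces p4 = True.
No clause remains; p2 is free.
A satisfying assignment: p1=True, p2=False, p3=True, p4=True, p5=False, p6=False, p7=False, p8=True.

Yes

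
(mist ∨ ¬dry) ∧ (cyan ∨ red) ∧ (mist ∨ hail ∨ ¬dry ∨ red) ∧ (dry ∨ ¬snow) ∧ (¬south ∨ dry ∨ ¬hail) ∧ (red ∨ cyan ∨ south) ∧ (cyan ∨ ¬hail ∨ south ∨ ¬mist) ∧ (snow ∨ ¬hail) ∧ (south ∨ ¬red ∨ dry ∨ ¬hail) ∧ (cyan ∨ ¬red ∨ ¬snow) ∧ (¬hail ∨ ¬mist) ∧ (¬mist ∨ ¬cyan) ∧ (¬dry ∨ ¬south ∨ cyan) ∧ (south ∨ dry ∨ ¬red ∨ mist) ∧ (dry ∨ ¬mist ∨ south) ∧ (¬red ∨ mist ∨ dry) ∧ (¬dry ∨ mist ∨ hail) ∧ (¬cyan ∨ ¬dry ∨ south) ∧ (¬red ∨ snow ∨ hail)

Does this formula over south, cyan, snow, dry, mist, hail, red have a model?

Yes

Case mist = False:
From the singleton clause (¬dry), dry = False.
From the singleton clause (¬snow), snow = False.
From the singleton clause (¬hail), hail = False.
From the singleton clause (¬red), red = False.
From the singleton clause (cyan), cyan = True.
Every clause is now satisfied; south is unconstrained.
A satisfying assignment: south: True; cyan: True; snow: False; dry: False; mist: False; hail: False; red: False.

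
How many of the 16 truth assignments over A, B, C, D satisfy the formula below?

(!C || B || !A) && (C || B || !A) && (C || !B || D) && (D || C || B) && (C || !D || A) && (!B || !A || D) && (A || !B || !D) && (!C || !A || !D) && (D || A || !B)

There are 2^4 = 16 truth assignments over (A, B, C, D).
Split on A. With A = true, the clauses containing A are satisfied and !A drops from the rest; 1 of the 2^3 = 8 assignments to the other variables satisfy what remains.
With A = false, by the same count on the reduced clause set, 2 assignments work.
Total: 1 + 2 = 3.

3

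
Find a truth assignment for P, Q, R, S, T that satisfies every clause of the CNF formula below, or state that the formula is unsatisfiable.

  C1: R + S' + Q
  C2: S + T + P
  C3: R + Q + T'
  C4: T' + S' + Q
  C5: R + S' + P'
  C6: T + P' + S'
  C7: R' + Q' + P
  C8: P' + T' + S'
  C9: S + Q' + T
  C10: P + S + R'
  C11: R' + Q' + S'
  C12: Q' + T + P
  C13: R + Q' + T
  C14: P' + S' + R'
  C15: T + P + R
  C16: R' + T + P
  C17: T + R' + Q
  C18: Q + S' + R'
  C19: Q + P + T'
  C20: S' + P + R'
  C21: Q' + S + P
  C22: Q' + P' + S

Suppose R = 0.
Suppose S = 1.
(Q) alone gives Q = 1.
(P') alone gives P = 0.
(T) alone gives T = 1.
All clauses are satisfied.

P: 0; Q: 1; R: 0; S: 1; T: 1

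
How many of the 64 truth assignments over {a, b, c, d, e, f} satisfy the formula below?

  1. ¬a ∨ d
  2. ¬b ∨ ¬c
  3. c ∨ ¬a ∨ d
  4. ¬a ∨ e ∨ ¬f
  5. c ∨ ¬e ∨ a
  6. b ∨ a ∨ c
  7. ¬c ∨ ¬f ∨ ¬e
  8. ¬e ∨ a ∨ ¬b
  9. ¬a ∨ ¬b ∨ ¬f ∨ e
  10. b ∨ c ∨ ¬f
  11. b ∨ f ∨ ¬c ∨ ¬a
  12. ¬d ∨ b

There are 2^6 = 64 truth assignments over (a, b, c, d, e, f).
Split on d. With d = True, the clauses containing d are satisfied and ¬d drops from the rest; 5 of the 2^5 = 32 assignments to the other variables satisfy what remains.
With d = False, by the same count on the reduced clause set, 5 assignments work.
Total: 5 + 5 = 10.

10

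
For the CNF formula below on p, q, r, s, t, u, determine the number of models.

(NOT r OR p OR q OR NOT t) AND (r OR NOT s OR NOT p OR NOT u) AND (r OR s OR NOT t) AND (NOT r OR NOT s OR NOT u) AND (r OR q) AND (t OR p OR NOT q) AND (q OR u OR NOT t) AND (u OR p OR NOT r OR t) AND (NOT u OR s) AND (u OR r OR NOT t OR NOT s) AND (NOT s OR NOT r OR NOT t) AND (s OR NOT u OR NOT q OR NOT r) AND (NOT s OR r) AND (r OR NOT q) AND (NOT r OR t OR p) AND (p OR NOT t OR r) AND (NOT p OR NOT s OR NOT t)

6

There are 2^6 = 64 truth assignments over (p, q, r, s, t, u).
Split on r. With r = true, the clauses containing r are satisfied and NOT r drops from the rest; 6 of the 2^5 = 32 assignments to the other variables satisfy what remains.
With r = false, by the same count on the reduced clause set, 0 assignments work.
Total: 6 + 0 = 6.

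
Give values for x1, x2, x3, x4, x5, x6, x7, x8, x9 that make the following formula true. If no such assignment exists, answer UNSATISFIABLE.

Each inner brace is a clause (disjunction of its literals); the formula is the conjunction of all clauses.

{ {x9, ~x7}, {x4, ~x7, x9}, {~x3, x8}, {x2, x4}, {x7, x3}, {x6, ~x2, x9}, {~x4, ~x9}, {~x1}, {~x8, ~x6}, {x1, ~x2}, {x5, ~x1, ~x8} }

The clause (~x1) is unit, so x1 = 0.
The clause (~x2) is unit, so x2 = 0.
The clause (x4) is unit, so x4 = 1.
The clause (~x9) is unit, so x9 = 0.
The clause (~x7) is unit, so x7 = 0.
The clause (x3) is unit, so x3 = 1.
The clause (x8) is unit, so x8 = 1.
The clause (~x6) is unit, so x6 = 0.
All clauses hold; x5 can take either value.

x1=0, x2=0, x3=1, x4=1, x5=0, x6=0, x7=0, x8=1, x9=0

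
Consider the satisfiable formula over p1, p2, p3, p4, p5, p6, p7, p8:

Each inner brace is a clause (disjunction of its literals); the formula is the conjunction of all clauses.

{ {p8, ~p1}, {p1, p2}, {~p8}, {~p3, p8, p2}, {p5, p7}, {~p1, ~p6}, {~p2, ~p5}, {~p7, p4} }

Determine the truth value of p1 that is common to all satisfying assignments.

False

Suppose p1 = 1.
(p8) alone gives p8 = 1.
That conflicts with the unit clause (~p8).
So every satisfying assignment has p1 = False.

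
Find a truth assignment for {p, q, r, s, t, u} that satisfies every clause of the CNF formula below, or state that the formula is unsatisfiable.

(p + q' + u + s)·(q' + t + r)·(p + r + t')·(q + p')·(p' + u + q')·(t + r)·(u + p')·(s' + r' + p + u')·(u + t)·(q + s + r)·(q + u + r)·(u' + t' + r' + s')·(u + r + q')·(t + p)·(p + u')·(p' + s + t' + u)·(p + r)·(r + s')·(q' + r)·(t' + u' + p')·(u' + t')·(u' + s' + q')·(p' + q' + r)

Branch on q: set q = 1.
From the singleton clause (r), r = 1.
Branch on p: set p = 1.
From the singleton clause (u), u = 1.
From the singleton clause (t'), t = 0.
From the singleton clause (s'), s = 0.
Every clause now holds.

p: 1,  q: 1,  r: 1,  s: 0,  t: 0,  u: 1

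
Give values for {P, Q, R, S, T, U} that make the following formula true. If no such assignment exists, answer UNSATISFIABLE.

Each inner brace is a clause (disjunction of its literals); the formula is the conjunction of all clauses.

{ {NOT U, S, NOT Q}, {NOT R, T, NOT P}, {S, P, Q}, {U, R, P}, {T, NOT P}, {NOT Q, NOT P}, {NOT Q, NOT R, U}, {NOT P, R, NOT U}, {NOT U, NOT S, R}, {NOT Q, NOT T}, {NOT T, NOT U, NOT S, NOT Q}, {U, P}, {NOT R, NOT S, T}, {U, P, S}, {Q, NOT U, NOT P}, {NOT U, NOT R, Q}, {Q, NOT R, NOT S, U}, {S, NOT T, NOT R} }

P=true; Q=false; R=false; S=true; T=true; U=false

Try T = true.
From the singleton clause (NOT Q), Q = false.
Try S = true.
Try U = false.
From the singleton clause (P), P = true.
From the singleton clause (NOT R), R = false.
Every clause now holds.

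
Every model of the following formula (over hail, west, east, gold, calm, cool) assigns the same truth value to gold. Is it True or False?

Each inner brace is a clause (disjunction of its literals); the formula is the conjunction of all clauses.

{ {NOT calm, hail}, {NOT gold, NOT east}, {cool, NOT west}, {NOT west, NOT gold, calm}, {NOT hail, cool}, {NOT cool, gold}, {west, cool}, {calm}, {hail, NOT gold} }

True

Suppose gold = false.
(NOT cool) alone gives cool = false.
(NOT west) alone gives west = false.
Now (west) is unsatisfied and unit — conflict.
So every satisfying assignment has gold = True.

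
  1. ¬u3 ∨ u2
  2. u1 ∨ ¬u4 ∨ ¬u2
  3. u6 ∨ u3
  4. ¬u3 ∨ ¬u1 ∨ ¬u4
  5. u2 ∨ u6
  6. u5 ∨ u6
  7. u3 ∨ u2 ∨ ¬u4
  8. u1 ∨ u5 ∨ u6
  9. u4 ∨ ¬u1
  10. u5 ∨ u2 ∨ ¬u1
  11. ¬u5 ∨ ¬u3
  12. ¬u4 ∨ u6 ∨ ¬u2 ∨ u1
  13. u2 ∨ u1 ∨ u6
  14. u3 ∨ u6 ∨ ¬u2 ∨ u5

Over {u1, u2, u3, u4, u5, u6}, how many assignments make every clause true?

There are 2^6 = 64 truth assignments over (u1, u2, u3, u4, u5, u6).
Split on u6. With u6 = True, the clauses containing u6 are satisfied and ¬u6 drops from the rest; 7 of the 2^5 = 32 assignments to the other variables satisfy what remains.
With u6 = False, by the same count on the reduced clause set, 0 assignments work.
Total: 7 + 0 = 7.

7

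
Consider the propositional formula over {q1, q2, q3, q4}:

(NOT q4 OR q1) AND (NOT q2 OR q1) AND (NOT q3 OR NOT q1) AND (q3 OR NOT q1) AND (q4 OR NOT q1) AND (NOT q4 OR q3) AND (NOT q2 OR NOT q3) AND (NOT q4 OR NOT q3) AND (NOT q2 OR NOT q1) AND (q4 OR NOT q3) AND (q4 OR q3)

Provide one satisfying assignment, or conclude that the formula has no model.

Branch on q4: set q4 = false.
From the singleton clause (NOT q1), q1 = false.
From the singleton clause (NOT q2), q2 = false.
From the singleton clause (NOT q3), q3 = false.
But (q3) is also a unit clause — contradiction.
So q4 must be the other value — set q4 = true.
From the singleton clause (q1), q1 = true.
From the singleton clause (NOT q3), q3 = false.
But (q3) is also a unit clause — contradiction.
Either choice for q4 ends in contradiction.

UNSATISFIABLE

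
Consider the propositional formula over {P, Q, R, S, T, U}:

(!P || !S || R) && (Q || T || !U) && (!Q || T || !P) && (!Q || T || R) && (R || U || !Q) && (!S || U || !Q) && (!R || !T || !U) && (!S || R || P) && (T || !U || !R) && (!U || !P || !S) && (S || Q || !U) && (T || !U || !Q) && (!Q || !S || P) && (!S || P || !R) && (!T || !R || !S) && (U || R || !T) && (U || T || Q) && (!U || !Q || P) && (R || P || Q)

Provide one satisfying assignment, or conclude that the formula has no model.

P: false, Q: true, R: true, S: false, T: false, U: false

Case P = false:
Case S = false:
Case Q = true:
The clause (!U) is unit, so U = false.
The clause (R) is unit, so R = true.
All clauses hold; T can take either value.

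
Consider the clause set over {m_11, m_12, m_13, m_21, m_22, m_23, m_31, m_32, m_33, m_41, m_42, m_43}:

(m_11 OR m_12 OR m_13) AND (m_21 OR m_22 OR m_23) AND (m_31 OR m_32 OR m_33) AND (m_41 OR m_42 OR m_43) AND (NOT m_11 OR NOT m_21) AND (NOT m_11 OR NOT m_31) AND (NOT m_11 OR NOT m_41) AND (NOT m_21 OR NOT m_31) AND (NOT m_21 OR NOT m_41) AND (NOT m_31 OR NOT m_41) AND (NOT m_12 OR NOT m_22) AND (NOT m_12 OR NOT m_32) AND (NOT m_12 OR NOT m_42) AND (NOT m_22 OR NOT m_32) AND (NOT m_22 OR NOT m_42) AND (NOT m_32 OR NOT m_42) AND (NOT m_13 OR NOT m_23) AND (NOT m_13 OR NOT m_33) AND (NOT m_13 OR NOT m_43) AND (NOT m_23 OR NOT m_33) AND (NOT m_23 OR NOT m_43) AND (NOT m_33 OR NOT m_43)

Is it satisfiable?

No

Try m_11 = false.
Try m_12 = true.
(NOT m_22) alone gives m_22 = false.
(NOT m_32) alone gives m_32 = false.
(NOT m_42) alone gives m_42 = false.
Try m_21 = true.
(NOT m_31) alone gives m_31 = false.
(m_33) alone gives m_33 = true.
(NOT m_41) alone gives m_41 = false.
(m_43) alone gives m_43 = true.
That conflicts with the unit clause (NOT m_43).
Undo m_21 and try m_21 = false.
(m_23) alone gives m_23 = true.
(NOT m_13) alone gives m_13 = false.
(NOT m_33) alone gives m_33 = false.
(m_31) alone gives m_31 = true.
(NOT m_41) alone gives m_41 = false.
(m_43) alone gives m_43 = true.
That conflicts with the unit clause (NOT m_43).
Either choice for m_21 ends in contradiction.
Undo m_12 and try m_12 = false.
(m_13) alone gives m_13 = true.
(NOT m_23) alone gives m_23 = false.
(NOT m_33) alone gives m_33 = false.
(NOT m_43) alone gives m_43 = false.
Try m_21 = true.
(NOT m_31) alone gives m_31 = false.
(m_32) alone gives m_32 = true.
(NOT m_41) alone gives m_41 = false.
(m_42) alone gives m_42 = true.
That conflicts with the unit clause (NOT m_42).
Undo m_21 and try m_21 = false.
(m_22) alone gives m_22 = true.
(NOT m_32) alone gives m_32 = false.
(m_31) alone gives m_31 = true.
(NOT m_41) alone gives m_41 = false.
(m_42) alone gives m_42 = true.
That conflicts with the unit clause (NOT m_42).
Either choice for m_21 ends in contradiction.
Either choice for m_12 ends in contradiction.
Undo m_11 and try m_11 = true.
(NOT m_21) alone gives m_21 = false.
(NOT m_31) alone gives m_31 = false.
(NOT m_41) alone gives m_41 = false.
Try m_22 = true.
(NOT m_12) alone gives m_12 = false.
(NOT m_32) alone gives m_32 = false.
(m_33) alone gives m_33 = true.
(NOT m_42) alone gives m_42 = false.
(m_43) alone gives m_43 = true.
That conflicts with the unit clause (NOT m_43).
Undo m_22 and try m_22 = false.
(m_23) alone gives m_23 = true.
(NOT m_13) alone gives m_13 = false.
(NOT m_33) alone gives m_33 = false.
(m_32) alone gives m_32 = true.
(NOT m_12) alone gives m_12 = false.
(NOT m_42) alone gives m_42 = false.
(m_43) alone gives m_43 = true.
That conflicts with the unit clause (NOT m_43).
Either choice for m_22 ends in contradiction.
Either choice for m_11 ends in contradiction.
No assignment satisfies every clause.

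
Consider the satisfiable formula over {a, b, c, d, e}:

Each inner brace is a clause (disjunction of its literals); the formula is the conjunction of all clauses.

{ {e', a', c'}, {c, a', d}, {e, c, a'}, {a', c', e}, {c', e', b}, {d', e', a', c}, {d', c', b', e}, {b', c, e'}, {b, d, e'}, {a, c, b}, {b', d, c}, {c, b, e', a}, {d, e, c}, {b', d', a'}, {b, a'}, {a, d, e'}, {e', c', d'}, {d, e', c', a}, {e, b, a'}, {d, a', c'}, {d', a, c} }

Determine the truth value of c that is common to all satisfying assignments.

Suppose c = 0.
Branch on a: set a = 0.
(b) alone gives b = 1.
(e') alone gives e = 0.
(d) alone gives d = 1.
That conflicts with the unit clause (d').
Undo a and try a = 1.
(d) alone gives d = 1.
(e) alone gives e = 1.
That conflicts with the unit clause (e').
Either choice for a ends in contradiction.
So every satisfying assignment has c = True.

True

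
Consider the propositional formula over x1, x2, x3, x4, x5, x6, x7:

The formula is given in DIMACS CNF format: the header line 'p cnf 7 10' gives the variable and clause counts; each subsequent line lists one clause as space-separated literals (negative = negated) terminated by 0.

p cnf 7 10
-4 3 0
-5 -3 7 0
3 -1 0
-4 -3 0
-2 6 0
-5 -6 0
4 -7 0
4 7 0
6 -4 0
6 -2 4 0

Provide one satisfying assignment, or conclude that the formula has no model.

Suppose x4 = False.
From the singleton clause (¬x7), x7 = False.
But (x7) is also a unit clause — contradiction.
Undo x4 and try x4 = True.
From the singleton clause (x3), x3 = True.
But (¬x3) is also a unit clause — contradiction.
Neither x4 = True nor x4 = False works.

UNSATISFIABLE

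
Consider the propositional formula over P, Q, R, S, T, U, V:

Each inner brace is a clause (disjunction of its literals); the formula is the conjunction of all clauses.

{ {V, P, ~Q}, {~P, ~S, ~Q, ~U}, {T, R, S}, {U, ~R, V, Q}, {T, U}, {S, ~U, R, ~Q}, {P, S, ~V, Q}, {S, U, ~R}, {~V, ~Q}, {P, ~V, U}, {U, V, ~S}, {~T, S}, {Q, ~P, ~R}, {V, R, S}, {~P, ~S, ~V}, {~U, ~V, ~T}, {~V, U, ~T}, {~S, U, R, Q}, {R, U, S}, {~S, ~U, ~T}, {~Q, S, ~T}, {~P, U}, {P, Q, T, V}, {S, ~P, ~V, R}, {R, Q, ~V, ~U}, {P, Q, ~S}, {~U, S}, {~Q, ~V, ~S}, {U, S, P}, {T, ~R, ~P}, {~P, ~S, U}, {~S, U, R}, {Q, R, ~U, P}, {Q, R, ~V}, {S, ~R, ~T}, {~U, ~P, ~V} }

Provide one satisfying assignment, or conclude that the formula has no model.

Branch on T: set T = 0.
From the singleton clause (U), U = 1.
From the singleton clause (S), S = 1.
Branch on P: set P = 1.
From the singleton clause (~Q), Q = 0.
From the singleton clause (~R), R = 0.
From the singleton clause (~V), V = 0.
All clauses are satisfied.

P=1; Q=0; R=0; S=1; T=0; U=1; V=0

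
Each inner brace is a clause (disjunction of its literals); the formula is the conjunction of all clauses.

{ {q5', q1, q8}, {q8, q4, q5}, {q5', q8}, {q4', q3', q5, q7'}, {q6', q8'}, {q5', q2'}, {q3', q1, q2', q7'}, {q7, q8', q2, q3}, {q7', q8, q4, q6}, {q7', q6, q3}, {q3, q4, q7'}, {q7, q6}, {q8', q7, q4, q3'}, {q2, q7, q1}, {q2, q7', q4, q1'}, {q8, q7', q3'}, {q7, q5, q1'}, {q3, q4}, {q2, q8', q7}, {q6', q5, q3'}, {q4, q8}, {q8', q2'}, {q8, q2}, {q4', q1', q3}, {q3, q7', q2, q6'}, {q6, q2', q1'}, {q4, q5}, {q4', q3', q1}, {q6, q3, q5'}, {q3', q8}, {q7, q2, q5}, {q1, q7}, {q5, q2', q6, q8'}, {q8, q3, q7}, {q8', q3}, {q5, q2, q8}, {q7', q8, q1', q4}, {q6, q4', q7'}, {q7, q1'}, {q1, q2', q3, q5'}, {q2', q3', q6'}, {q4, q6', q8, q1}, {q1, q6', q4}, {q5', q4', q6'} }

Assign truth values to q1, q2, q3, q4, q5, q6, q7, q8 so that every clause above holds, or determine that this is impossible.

q1: 0,  q2: 1,  q3: 0,  q4: 1,  q5: 0,  q6: 1,  q7: 1,  q8: 0

Branch on q5: set q5 = 0.
The clause (q4) is unit, so q4 = 1.
Branch on q3: set q3 = 0.
The clause (q1') is unit, so q1 = 0.
The clause (q7) is unit, so q7 = 1.
The clause (q6) is unit, so q6 = 1.
The clause (q8') is unit, so q8 = 0.
The clause (q2) is unit, so q2 = 1.
All clauses are satisfied.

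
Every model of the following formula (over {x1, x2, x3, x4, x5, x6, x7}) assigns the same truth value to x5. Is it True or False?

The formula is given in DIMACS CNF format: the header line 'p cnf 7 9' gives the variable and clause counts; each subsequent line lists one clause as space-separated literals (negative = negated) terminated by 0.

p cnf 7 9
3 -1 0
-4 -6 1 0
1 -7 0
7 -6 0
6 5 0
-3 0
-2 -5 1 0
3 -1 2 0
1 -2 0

Suppose x5 = False.
(x6) alone gives x6 = True.
(x7) alone gives x7 = True.
(x1) alone gives x1 = True.
(x3) alone gives x3 = True.
But (¬x3) is also a unit clause — contradiction.
So every satisfying assignment has x5 = True.

True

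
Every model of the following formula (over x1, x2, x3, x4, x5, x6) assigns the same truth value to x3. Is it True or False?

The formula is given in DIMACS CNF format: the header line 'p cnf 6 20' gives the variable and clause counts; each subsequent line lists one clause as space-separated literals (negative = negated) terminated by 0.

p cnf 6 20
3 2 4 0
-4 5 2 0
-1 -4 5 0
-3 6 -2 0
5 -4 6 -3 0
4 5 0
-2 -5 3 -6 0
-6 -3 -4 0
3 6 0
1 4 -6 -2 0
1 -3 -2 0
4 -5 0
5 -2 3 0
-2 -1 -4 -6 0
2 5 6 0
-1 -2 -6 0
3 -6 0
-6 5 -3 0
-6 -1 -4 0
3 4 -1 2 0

Suppose x3 = False.
From the singleton clause (x6), x6 = True.
That conflicts with the unit clause (¬x6).
So every satisfying assignment has x3 = True.

True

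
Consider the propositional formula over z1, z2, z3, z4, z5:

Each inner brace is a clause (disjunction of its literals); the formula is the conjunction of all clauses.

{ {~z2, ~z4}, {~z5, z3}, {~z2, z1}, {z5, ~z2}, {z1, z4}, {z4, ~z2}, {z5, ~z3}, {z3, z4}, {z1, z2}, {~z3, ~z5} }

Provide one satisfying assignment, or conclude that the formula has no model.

z1=1, z2=0, z3=0, z4=1, z5=0

Try z2 = 0.
Unit clause (z1) forces z1 = 1.
Try z5 = 0.
Unit clause (~z3) forces z3 = 0.
Unit clause (z4) forces z4 = 1.
This assignment satisfies each clause.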